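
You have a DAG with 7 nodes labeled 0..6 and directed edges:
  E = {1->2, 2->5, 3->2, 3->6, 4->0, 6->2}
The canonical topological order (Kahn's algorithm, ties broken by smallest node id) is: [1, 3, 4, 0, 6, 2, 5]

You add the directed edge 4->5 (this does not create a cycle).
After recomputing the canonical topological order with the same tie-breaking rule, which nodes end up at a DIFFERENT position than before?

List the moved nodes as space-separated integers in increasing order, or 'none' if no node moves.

Answer: none

Derivation:
Old toposort: [1, 3, 4, 0, 6, 2, 5]
Added edge 4->5
Recompute Kahn (smallest-id tiebreak):
  initial in-degrees: [1, 0, 3, 0, 0, 2, 1]
  ready (indeg=0): [1, 3, 4]
  pop 1: indeg[2]->2 | ready=[3, 4] | order so far=[1]
  pop 3: indeg[2]->1; indeg[6]->0 | ready=[4, 6] | order so far=[1, 3]
  pop 4: indeg[0]->0; indeg[5]->1 | ready=[0, 6] | order so far=[1, 3, 4]
  pop 0: no out-edges | ready=[6] | order so far=[1, 3, 4, 0]
  pop 6: indeg[2]->0 | ready=[2] | order so far=[1, 3, 4, 0, 6]
  pop 2: indeg[5]->0 | ready=[5] | order so far=[1, 3, 4, 0, 6, 2]
  pop 5: no out-edges | ready=[] | order so far=[1, 3, 4, 0, 6, 2, 5]
New canonical toposort: [1, 3, 4, 0, 6, 2, 5]
Compare positions:
  Node 0: index 3 -> 3 (same)
  Node 1: index 0 -> 0 (same)
  Node 2: index 5 -> 5 (same)
  Node 3: index 1 -> 1 (same)
  Node 4: index 2 -> 2 (same)
  Node 5: index 6 -> 6 (same)
  Node 6: index 4 -> 4 (same)
Nodes that changed position: none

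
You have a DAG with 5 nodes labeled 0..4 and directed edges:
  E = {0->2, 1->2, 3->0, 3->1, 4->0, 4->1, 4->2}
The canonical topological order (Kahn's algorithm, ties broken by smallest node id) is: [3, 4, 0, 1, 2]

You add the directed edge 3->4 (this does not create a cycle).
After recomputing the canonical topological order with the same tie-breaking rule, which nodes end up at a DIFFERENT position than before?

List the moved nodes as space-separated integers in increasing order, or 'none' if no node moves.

Old toposort: [3, 4, 0, 1, 2]
Added edge 3->4
Recompute Kahn (smallest-id tiebreak):
  initial in-degrees: [2, 2, 3, 0, 1]
  ready (indeg=0): [3]
  pop 3: indeg[0]->1; indeg[1]->1; indeg[4]->0 | ready=[4] | order so far=[3]
  pop 4: indeg[0]->0; indeg[1]->0; indeg[2]->2 | ready=[0, 1] | order so far=[3, 4]
  pop 0: indeg[2]->1 | ready=[1] | order so far=[3, 4, 0]
  pop 1: indeg[2]->0 | ready=[2] | order so far=[3, 4, 0, 1]
  pop 2: no out-edges | ready=[] | order so far=[3, 4, 0, 1, 2]
New canonical toposort: [3, 4, 0, 1, 2]
Compare positions:
  Node 0: index 2 -> 2 (same)
  Node 1: index 3 -> 3 (same)
  Node 2: index 4 -> 4 (same)
  Node 3: index 0 -> 0 (same)
  Node 4: index 1 -> 1 (same)
Nodes that changed position: none

Answer: none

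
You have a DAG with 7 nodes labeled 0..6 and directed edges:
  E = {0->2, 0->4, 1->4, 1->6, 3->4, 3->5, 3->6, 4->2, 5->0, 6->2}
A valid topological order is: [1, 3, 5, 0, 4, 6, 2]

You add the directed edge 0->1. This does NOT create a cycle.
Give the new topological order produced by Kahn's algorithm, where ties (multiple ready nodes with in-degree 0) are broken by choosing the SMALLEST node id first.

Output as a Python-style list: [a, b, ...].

Answer: [3, 5, 0, 1, 4, 6, 2]

Derivation:
Old toposort: [1, 3, 5, 0, 4, 6, 2]
Added edge: 0->1
Position of 0 (3) > position of 1 (0). Must reorder: 0 must now come before 1.
Run Kahn's algorithm (break ties by smallest node id):
  initial in-degrees: [1, 1, 3, 0, 3, 1, 2]
  ready (indeg=0): [3]
  pop 3: indeg[4]->2; indeg[5]->0; indeg[6]->1 | ready=[5] | order so far=[3]
  pop 5: indeg[0]->0 | ready=[0] | order so far=[3, 5]
  pop 0: indeg[1]->0; indeg[2]->2; indeg[4]->1 | ready=[1] | order so far=[3, 5, 0]
  pop 1: indeg[4]->0; indeg[6]->0 | ready=[4, 6] | order so far=[3, 5, 0, 1]
  pop 4: indeg[2]->1 | ready=[6] | order so far=[3, 5, 0, 1, 4]
  pop 6: indeg[2]->0 | ready=[2] | order so far=[3, 5, 0, 1, 4, 6]
  pop 2: no out-edges | ready=[] | order so far=[3, 5, 0, 1, 4, 6, 2]
  Result: [3, 5, 0, 1, 4, 6, 2]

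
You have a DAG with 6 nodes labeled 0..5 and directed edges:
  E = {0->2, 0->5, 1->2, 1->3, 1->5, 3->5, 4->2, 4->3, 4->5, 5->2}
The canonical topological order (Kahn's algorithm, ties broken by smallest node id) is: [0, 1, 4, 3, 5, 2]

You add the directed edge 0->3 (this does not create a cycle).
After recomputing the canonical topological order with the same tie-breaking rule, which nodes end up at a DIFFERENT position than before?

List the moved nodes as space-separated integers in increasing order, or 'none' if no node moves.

Answer: none

Derivation:
Old toposort: [0, 1, 4, 3, 5, 2]
Added edge 0->3
Recompute Kahn (smallest-id tiebreak):
  initial in-degrees: [0, 0, 4, 3, 0, 4]
  ready (indeg=0): [0, 1, 4]
  pop 0: indeg[2]->3; indeg[3]->2; indeg[5]->3 | ready=[1, 4] | order so far=[0]
  pop 1: indeg[2]->2; indeg[3]->1; indeg[5]->2 | ready=[4] | order so far=[0, 1]
  pop 4: indeg[2]->1; indeg[3]->0; indeg[5]->1 | ready=[3] | order so far=[0, 1, 4]
  pop 3: indeg[5]->0 | ready=[5] | order so far=[0, 1, 4, 3]
  pop 5: indeg[2]->0 | ready=[2] | order so far=[0, 1, 4, 3, 5]
  pop 2: no out-edges | ready=[] | order so far=[0, 1, 4, 3, 5, 2]
New canonical toposort: [0, 1, 4, 3, 5, 2]
Compare positions:
  Node 0: index 0 -> 0 (same)
  Node 1: index 1 -> 1 (same)
  Node 2: index 5 -> 5 (same)
  Node 3: index 3 -> 3 (same)
  Node 4: index 2 -> 2 (same)
  Node 5: index 4 -> 4 (same)
Nodes that changed position: none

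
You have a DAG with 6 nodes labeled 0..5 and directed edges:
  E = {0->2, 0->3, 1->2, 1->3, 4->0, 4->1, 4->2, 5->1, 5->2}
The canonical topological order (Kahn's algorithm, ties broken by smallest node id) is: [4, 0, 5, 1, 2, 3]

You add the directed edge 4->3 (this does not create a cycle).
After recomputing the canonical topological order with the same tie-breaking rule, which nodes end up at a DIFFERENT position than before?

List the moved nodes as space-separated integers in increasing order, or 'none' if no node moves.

Answer: none

Derivation:
Old toposort: [4, 0, 5, 1, 2, 3]
Added edge 4->3
Recompute Kahn (smallest-id tiebreak):
  initial in-degrees: [1, 2, 4, 3, 0, 0]
  ready (indeg=0): [4, 5]
  pop 4: indeg[0]->0; indeg[1]->1; indeg[2]->3; indeg[3]->2 | ready=[0, 5] | order so far=[4]
  pop 0: indeg[2]->2; indeg[3]->1 | ready=[5] | order so far=[4, 0]
  pop 5: indeg[1]->0; indeg[2]->1 | ready=[1] | order so far=[4, 0, 5]
  pop 1: indeg[2]->0; indeg[3]->0 | ready=[2, 3] | order so far=[4, 0, 5, 1]
  pop 2: no out-edges | ready=[3] | order so far=[4, 0, 5, 1, 2]
  pop 3: no out-edges | ready=[] | order so far=[4, 0, 5, 1, 2, 3]
New canonical toposort: [4, 0, 5, 1, 2, 3]
Compare positions:
  Node 0: index 1 -> 1 (same)
  Node 1: index 3 -> 3 (same)
  Node 2: index 4 -> 4 (same)
  Node 3: index 5 -> 5 (same)
  Node 4: index 0 -> 0 (same)
  Node 5: index 2 -> 2 (same)
Nodes that changed position: none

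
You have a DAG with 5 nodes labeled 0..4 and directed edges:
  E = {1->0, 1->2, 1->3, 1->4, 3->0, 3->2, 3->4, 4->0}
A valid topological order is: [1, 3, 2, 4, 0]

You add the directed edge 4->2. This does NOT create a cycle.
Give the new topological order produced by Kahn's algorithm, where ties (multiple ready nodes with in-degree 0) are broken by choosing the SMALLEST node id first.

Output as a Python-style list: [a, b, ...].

Answer: [1, 3, 4, 0, 2]

Derivation:
Old toposort: [1, 3, 2, 4, 0]
Added edge: 4->2
Position of 4 (3) > position of 2 (2). Must reorder: 4 must now come before 2.
Run Kahn's algorithm (break ties by smallest node id):
  initial in-degrees: [3, 0, 3, 1, 2]
  ready (indeg=0): [1]
  pop 1: indeg[0]->2; indeg[2]->2; indeg[3]->0; indeg[4]->1 | ready=[3] | order so far=[1]
  pop 3: indeg[0]->1; indeg[2]->1; indeg[4]->0 | ready=[4] | order so far=[1, 3]
  pop 4: indeg[0]->0; indeg[2]->0 | ready=[0, 2] | order so far=[1, 3, 4]
  pop 0: no out-edges | ready=[2] | order so far=[1, 3, 4, 0]
  pop 2: no out-edges | ready=[] | order so far=[1, 3, 4, 0, 2]
  Result: [1, 3, 4, 0, 2]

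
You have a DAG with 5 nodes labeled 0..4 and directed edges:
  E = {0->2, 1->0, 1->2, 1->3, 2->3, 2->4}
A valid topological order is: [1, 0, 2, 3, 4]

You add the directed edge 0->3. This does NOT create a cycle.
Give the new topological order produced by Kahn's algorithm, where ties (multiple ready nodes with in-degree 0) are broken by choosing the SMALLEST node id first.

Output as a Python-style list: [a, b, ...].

Answer: [1, 0, 2, 3, 4]

Derivation:
Old toposort: [1, 0, 2, 3, 4]
Added edge: 0->3
Position of 0 (1) < position of 3 (3). Old order still valid.
Run Kahn's algorithm (break ties by smallest node id):
  initial in-degrees: [1, 0, 2, 3, 1]
  ready (indeg=0): [1]
  pop 1: indeg[0]->0; indeg[2]->1; indeg[3]->2 | ready=[0] | order so far=[1]
  pop 0: indeg[2]->0; indeg[3]->1 | ready=[2] | order so far=[1, 0]
  pop 2: indeg[3]->0; indeg[4]->0 | ready=[3, 4] | order so far=[1, 0, 2]
  pop 3: no out-edges | ready=[4] | order so far=[1, 0, 2, 3]
  pop 4: no out-edges | ready=[] | order so far=[1, 0, 2, 3, 4]
  Result: [1, 0, 2, 3, 4]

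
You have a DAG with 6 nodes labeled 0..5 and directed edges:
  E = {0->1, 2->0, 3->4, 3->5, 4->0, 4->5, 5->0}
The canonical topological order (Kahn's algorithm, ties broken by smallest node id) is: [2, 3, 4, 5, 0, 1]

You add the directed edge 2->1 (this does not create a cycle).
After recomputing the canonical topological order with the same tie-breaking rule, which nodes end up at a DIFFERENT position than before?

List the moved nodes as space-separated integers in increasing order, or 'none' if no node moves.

Answer: none

Derivation:
Old toposort: [2, 3, 4, 5, 0, 1]
Added edge 2->1
Recompute Kahn (smallest-id tiebreak):
  initial in-degrees: [3, 2, 0, 0, 1, 2]
  ready (indeg=0): [2, 3]
  pop 2: indeg[0]->2; indeg[1]->1 | ready=[3] | order so far=[2]
  pop 3: indeg[4]->0; indeg[5]->1 | ready=[4] | order so far=[2, 3]
  pop 4: indeg[0]->1; indeg[5]->0 | ready=[5] | order so far=[2, 3, 4]
  pop 5: indeg[0]->0 | ready=[0] | order so far=[2, 3, 4, 5]
  pop 0: indeg[1]->0 | ready=[1] | order so far=[2, 3, 4, 5, 0]
  pop 1: no out-edges | ready=[] | order so far=[2, 3, 4, 5, 0, 1]
New canonical toposort: [2, 3, 4, 5, 0, 1]
Compare positions:
  Node 0: index 4 -> 4 (same)
  Node 1: index 5 -> 5 (same)
  Node 2: index 0 -> 0 (same)
  Node 3: index 1 -> 1 (same)
  Node 4: index 2 -> 2 (same)
  Node 5: index 3 -> 3 (same)
Nodes that changed position: none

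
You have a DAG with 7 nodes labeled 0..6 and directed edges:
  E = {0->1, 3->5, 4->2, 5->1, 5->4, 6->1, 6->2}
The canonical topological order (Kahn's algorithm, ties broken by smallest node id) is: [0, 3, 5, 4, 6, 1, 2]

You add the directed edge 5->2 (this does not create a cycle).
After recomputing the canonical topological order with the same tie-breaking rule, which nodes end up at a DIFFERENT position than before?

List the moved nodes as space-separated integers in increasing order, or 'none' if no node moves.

Old toposort: [0, 3, 5, 4, 6, 1, 2]
Added edge 5->2
Recompute Kahn (smallest-id tiebreak):
  initial in-degrees: [0, 3, 3, 0, 1, 1, 0]
  ready (indeg=0): [0, 3, 6]
  pop 0: indeg[1]->2 | ready=[3, 6] | order so far=[0]
  pop 3: indeg[5]->0 | ready=[5, 6] | order so far=[0, 3]
  pop 5: indeg[1]->1; indeg[2]->2; indeg[4]->0 | ready=[4, 6] | order so far=[0, 3, 5]
  pop 4: indeg[2]->1 | ready=[6] | order so far=[0, 3, 5, 4]
  pop 6: indeg[1]->0; indeg[2]->0 | ready=[1, 2] | order so far=[0, 3, 5, 4, 6]
  pop 1: no out-edges | ready=[2] | order so far=[0, 3, 5, 4, 6, 1]
  pop 2: no out-edges | ready=[] | order so far=[0, 3, 5, 4, 6, 1, 2]
New canonical toposort: [0, 3, 5, 4, 6, 1, 2]
Compare positions:
  Node 0: index 0 -> 0 (same)
  Node 1: index 5 -> 5 (same)
  Node 2: index 6 -> 6 (same)
  Node 3: index 1 -> 1 (same)
  Node 4: index 3 -> 3 (same)
  Node 5: index 2 -> 2 (same)
  Node 6: index 4 -> 4 (same)
Nodes that changed position: none

Answer: none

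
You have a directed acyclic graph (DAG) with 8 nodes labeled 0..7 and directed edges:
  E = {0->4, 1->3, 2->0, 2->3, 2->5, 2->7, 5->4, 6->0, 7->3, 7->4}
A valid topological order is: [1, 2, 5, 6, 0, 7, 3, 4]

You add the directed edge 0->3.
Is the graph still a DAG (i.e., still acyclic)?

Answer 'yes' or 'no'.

Given toposort: [1, 2, 5, 6, 0, 7, 3, 4]
Position of 0: index 4; position of 3: index 6
New edge 0->3: forward
Forward edge: respects the existing order. Still a DAG, same toposort still valid.
Still a DAG? yes

Answer: yes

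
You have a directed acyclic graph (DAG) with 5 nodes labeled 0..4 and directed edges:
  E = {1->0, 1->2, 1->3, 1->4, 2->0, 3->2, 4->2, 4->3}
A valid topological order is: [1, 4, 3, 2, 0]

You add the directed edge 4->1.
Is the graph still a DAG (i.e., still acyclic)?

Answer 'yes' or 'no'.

Given toposort: [1, 4, 3, 2, 0]
Position of 4: index 1; position of 1: index 0
New edge 4->1: backward (u after v in old order)
Backward edge: old toposort is now invalid. Check if this creates a cycle.
Does 1 already reach 4? Reachable from 1: [0, 1, 2, 3, 4]. YES -> cycle!
Still a DAG? no

Answer: no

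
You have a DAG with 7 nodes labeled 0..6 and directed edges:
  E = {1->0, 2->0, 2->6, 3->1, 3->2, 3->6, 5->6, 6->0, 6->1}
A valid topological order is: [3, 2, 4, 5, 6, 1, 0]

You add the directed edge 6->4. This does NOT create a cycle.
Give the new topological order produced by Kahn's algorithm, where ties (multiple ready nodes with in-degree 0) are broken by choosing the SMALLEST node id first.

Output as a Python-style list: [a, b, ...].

Old toposort: [3, 2, 4, 5, 6, 1, 0]
Added edge: 6->4
Position of 6 (4) > position of 4 (2). Must reorder: 6 must now come before 4.
Run Kahn's algorithm (break ties by smallest node id):
  initial in-degrees: [3, 2, 1, 0, 1, 0, 3]
  ready (indeg=0): [3, 5]
  pop 3: indeg[1]->1; indeg[2]->0; indeg[6]->2 | ready=[2, 5] | order so far=[3]
  pop 2: indeg[0]->2; indeg[6]->1 | ready=[5] | order so far=[3, 2]
  pop 5: indeg[6]->0 | ready=[6] | order so far=[3, 2, 5]
  pop 6: indeg[0]->1; indeg[1]->0; indeg[4]->0 | ready=[1, 4] | order so far=[3, 2, 5, 6]
  pop 1: indeg[0]->0 | ready=[0, 4] | order so far=[3, 2, 5, 6, 1]
  pop 0: no out-edges | ready=[4] | order so far=[3, 2, 5, 6, 1, 0]
  pop 4: no out-edges | ready=[] | order so far=[3, 2, 5, 6, 1, 0, 4]
  Result: [3, 2, 5, 6, 1, 0, 4]

Answer: [3, 2, 5, 6, 1, 0, 4]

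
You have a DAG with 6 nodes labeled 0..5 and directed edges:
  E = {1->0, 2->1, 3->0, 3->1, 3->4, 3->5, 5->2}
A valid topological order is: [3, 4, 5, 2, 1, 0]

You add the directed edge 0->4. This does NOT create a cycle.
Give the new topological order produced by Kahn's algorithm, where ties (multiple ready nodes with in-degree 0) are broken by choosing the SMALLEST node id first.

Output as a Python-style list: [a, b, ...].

Answer: [3, 5, 2, 1, 0, 4]

Derivation:
Old toposort: [3, 4, 5, 2, 1, 0]
Added edge: 0->4
Position of 0 (5) > position of 4 (1). Must reorder: 0 must now come before 4.
Run Kahn's algorithm (break ties by smallest node id):
  initial in-degrees: [2, 2, 1, 0, 2, 1]
  ready (indeg=0): [3]
  pop 3: indeg[0]->1; indeg[1]->1; indeg[4]->1; indeg[5]->0 | ready=[5] | order so far=[3]
  pop 5: indeg[2]->0 | ready=[2] | order so far=[3, 5]
  pop 2: indeg[1]->0 | ready=[1] | order so far=[3, 5, 2]
  pop 1: indeg[0]->0 | ready=[0] | order so far=[3, 5, 2, 1]
  pop 0: indeg[4]->0 | ready=[4] | order so far=[3, 5, 2, 1, 0]
  pop 4: no out-edges | ready=[] | order so far=[3, 5, 2, 1, 0, 4]
  Result: [3, 5, 2, 1, 0, 4]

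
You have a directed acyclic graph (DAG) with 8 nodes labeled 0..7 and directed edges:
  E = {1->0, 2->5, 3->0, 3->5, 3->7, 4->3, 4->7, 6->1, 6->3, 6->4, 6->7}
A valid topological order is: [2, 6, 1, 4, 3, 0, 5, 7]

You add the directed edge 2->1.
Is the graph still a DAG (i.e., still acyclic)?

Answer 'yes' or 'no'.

Given toposort: [2, 6, 1, 4, 3, 0, 5, 7]
Position of 2: index 0; position of 1: index 2
New edge 2->1: forward
Forward edge: respects the existing order. Still a DAG, same toposort still valid.
Still a DAG? yes

Answer: yes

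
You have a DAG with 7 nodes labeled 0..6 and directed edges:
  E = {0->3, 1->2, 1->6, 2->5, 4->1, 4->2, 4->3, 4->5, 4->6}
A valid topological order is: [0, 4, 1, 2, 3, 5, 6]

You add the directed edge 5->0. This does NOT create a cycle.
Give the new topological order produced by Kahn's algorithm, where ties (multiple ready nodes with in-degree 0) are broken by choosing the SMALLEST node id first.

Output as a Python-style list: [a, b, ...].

Answer: [4, 1, 2, 5, 0, 3, 6]

Derivation:
Old toposort: [0, 4, 1, 2, 3, 5, 6]
Added edge: 5->0
Position of 5 (5) > position of 0 (0). Must reorder: 5 must now come before 0.
Run Kahn's algorithm (break ties by smallest node id):
  initial in-degrees: [1, 1, 2, 2, 0, 2, 2]
  ready (indeg=0): [4]
  pop 4: indeg[1]->0; indeg[2]->1; indeg[3]->1; indeg[5]->1; indeg[6]->1 | ready=[1] | order so far=[4]
  pop 1: indeg[2]->0; indeg[6]->0 | ready=[2, 6] | order so far=[4, 1]
  pop 2: indeg[5]->0 | ready=[5, 6] | order so far=[4, 1, 2]
  pop 5: indeg[0]->0 | ready=[0, 6] | order so far=[4, 1, 2, 5]
  pop 0: indeg[3]->0 | ready=[3, 6] | order so far=[4, 1, 2, 5, 0]
  pop 3: no out-edges | ready=[6] | order so far=[4, 1, 2, 5, 0, 3]
  pop 6: no out-edges | ready=[] | order so far=[4, 1, 2, 5, 0, 3, 6]
  Result: [4, 1, 2, 5, 0, 3, 6]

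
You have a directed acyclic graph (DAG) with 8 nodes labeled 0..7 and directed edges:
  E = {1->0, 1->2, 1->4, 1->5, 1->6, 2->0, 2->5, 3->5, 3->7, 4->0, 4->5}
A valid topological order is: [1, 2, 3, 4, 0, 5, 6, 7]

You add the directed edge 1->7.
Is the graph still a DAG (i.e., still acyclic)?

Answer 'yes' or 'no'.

Given toposort: [1, 2, 3, 4, 0, 5, 6, 7]
Position of 1: index 0; position of 7: index 7
New edge 1->7: forward
Forward edge: respects the existing order. Still a DAG, same toposort still valid.
Still a DAG? yes

Answer: yes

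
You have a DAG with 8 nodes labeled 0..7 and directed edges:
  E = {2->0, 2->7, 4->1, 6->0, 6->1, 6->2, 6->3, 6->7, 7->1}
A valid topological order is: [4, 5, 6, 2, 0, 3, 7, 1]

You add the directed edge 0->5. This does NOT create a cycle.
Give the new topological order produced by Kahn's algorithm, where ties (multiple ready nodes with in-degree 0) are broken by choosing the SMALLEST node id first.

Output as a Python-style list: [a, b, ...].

Old toposort: [4, 5, 6, 2, 0, 3, 7, 1]
Added edge: 0->5
Position of 0 (4) > position of 5 (1). Must reorder: 0 must now come before 5.
Run Kahn's algorithm (break ties by smallest node id):
  initial in-degrees: [2, 3, 1, 1, 0, 1, 0, 2]
  ready (indeg=0): [4, 6]
  pop 4: indeg[1]->2 | ready=[6] | order so far=[4]
  pop 6: indeg[0]->1; indeg[1]->1; indeg[2]->0; indeg[3]->0; indeg[7]->1 | ready=[2, 3] | order so far=[4, 6]
  pop 2: indeg[0]->0; indeg[7]->0 | ready=[0, 3, 7] | order so far=[4, 6, 2]
  pop 0: indeg[5]->0 | ready=[3, 5, 7] | order so far=[4, 6, 2, 0]
  pop 3: no out-edges | ready=[5, 7] | order so far=[4, 6, 2, 0, 3]
  pop 5: no out-edges | ready=[7] | order so far=[4, 6, 2, 0, 3, 5]
  pop 7: indeg[1]->0 | ready=[1] | order so far=[4, 6, 2, 0, 3, 5, 7]
  pop 1: no out-edges | ready=[] | order so far=[4, 6, 2, 0, 3, 5, 7, 1]
  Result: [4, 6, 2, 0, 3, 5, 7, 1]

Answer: [4, 6, 2, 0, 3, 5, 7, 1]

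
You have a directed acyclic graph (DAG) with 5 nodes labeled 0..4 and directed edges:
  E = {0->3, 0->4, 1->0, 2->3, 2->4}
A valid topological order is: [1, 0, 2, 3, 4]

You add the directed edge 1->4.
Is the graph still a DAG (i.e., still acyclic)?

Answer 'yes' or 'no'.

Answer: yes

Derivation:
Given toposort: [1, 0, 2, 3, 4]
Position of 1: index 0; position of 4: index 4
New edge 1->4: forward
Forward edge: respects the existing order. Still a DAG, same toposort still valid.
Still a DAG? yes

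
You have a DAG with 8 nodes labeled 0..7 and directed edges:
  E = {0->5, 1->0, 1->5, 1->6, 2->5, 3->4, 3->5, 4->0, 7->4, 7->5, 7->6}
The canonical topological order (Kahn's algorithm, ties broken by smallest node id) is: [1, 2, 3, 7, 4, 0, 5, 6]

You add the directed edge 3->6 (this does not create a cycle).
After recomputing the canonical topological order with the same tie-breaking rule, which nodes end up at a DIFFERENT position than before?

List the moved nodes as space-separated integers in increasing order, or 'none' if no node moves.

Answer: none

Derivation:
Old toposort: [1, 2, 3, 7, 4, 0, 5, 6]
Added edge 3->6
Recompute Kahn (smallest-id tiebreak):
  initial in-degrees: [2, 0, 0, 0, 2, 5, 3, 0]
  ready (indeg=0): [1, 2, 3, 7]
  pop 1: indeg[0]->1; indeg[5]->4; indeg[6]->2 | ready=[2, 3, 7] | order so far=[1]
  pop 2: indeg[5]->3 | ready=[3, 7] | order so far=[1, 2]
  pop 3: indeg[4]->1; indeg[5]->2; indeg[6]->1 | ready=[7] | order so far=[1, 2, 3]
  pop 7: indeg[4]->0; indeg[5]->1; indeg[6]->0 | ready=[4, 6] | order so far=[1, 2, 3, 7]
  pop 4: indeg[0]->0 | ready=[0, 6] | order so far=[1, 2, 3, 7, 4]
  pop 0: indeg[5]->0 | ready=[5, 6] | order so far=[1, 2, 3, 7, 4, 0]
  pop 5: no out-edges | ready=[6] | order so far=[1, 2, 3, 7, 4, 0, 5]
  pop 6: no out-edges | ready=[] | order so far=[1, 2, 3, 7, 4, 0, 5, 6]
New canonical toposort: [1, 2, 3, 7, 4, 0, 5, 6]
Compare positions:
  Node 0: index 5 -> 5 (same)
  Node 1: index 0 -> 0 (same)
  Node 2: index 1 -> 1 (same)
  Node 3: index 2 -> 2 (same)
  Node 4: index 4 -> 4 (same)
  Node 5: index 6 -> 6 (same)
  Node 6: index 7 -> 7 (same)
  Node 7: index 3 -> 3 (same)
Nodes that changed position: none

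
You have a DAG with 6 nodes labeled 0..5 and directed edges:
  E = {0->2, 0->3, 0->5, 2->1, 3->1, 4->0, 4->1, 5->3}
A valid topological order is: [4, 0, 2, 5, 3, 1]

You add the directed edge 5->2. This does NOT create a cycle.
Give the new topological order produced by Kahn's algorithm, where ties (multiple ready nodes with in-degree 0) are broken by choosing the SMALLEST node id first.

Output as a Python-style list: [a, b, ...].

Answer: [4, 0, 5, 2, 3, 1]

Derivation:
Old toposort: [4, 0, 2, 5, 3, 1]
Added edge: 5->2
Position of 5 (3) > position of 2 (2). Must reorder: 5 must now come before 2.
Run Kahn's algorithm (break ties by smallest node id):
  initial in-degrees: [1, 3, 2, 2, 0, 1]
  ready (indeg=0): [4]
  pop 4: indeg[0]->0; indeg[1]->2 | ready=[0] | order so far=[4]
  pop 0: indeg[2]->1; indeg[3]->1; indeg[5]->0 | ready=[5] | order so far=[4, 0]
  pop 5: indeg[2]->0; indeg[3]->0 | ready=[2, 3] | order so far=[4, 0, 5]
  pop 2: indeg[1]->1 | ready=[3] | order so far=[4, 0, 5, 2]
  pop 3: indeg[1]->0 | ready=[1] | order so far=[4, 0, 5, 2, 3]
  pop 1: no out-edges | ready=[] | order so far=[4, 0, 5, 2, 3, 1]
  Result: [4, 0, 5, 2, 3, 1]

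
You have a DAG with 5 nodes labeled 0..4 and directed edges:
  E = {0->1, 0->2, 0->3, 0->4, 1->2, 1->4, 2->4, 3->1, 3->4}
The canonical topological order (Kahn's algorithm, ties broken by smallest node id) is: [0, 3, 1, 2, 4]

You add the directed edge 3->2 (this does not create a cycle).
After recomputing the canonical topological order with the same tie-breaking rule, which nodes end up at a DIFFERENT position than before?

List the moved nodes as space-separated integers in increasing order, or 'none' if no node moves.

Old toposort: [0, 3, 1, 2, 4]
Added edge 3->2
Recompute Kahn (smallest-id tiebreak):
  initial in-degrees: [0, 2, 3, 1, 4]
  ready (indeg=0): [0]
  pop 0: indeg[1]->1; indeg[2]->2; indeg[3]->0; indeg[4]->3 | ready=[3] | order so far=[0]
  pop 3: indeg[1]->0; indeg[2]->1; indeg[4]->2 | ready=[1] | order so far=[0, 3]
  pop 1: indeg[2]->0; indeg[4]->1 | ready=[2] | order so far=[0, 3, 1]
  pop 2: indeg[4]->0 | ready=[4] | order so far=[0, 3, 1, 2]
  pop 4: no out-edges | ready=[] | order so far=[0, 3, 1, 2, 4]
New canonical toposort: [0, 3, 1, 2, 4]
Compare positions:
  Node 0: index 0 -> 0 (same)
  Node 1: index 2 -> 2 (same)
  Node 2: index 3 -> 3 (same)
  Node 3: index 1 -> 1 (same)
  Node 4: index 4 -> 4 (same)
Nodes that changed position: none

Answer: none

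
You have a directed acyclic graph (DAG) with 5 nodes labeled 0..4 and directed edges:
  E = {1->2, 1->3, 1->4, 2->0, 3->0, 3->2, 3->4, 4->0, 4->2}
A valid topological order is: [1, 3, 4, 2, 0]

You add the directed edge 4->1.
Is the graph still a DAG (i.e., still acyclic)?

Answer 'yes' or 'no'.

Answer: no

Derivation:
Given toposort: [1, 3, 4, 2, 0]
Position of 4: index 2; position of 1: index 0
New edge 4->1: backward (u after v in old order)
Backward edge: old toposort is now invalid. Check if this creates a cycle.
Does 1 already reach 4? Reachable from 1: [0, 1, 2, 3, 4]. YES -> cycle!
Still a DAG? no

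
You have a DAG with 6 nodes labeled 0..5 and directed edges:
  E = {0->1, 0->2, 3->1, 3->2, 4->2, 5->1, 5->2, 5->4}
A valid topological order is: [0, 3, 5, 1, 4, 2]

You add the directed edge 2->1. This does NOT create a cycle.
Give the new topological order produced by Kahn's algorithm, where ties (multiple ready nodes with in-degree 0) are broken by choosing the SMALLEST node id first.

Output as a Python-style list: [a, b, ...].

Old toposort: [0, 3, 5, 1, 4, 2]
Added edge: 2->1
Position of 2 (5) > position of 1 (3). Must reorder: 2 must now come before 1.
Run Kahn's algorithm (break ties by smallest node id):
  initial in-degrees: [0, 4, 4, 0, 1, 0]
  ready (indeg=0): [0, 3, 5]
  pop 0: indeg[1]->3; indeg[2]->3 | ready=[3, 5] | order so far=[0]
  pop 3: indeg[1]->2; indeg[2]->2 | ready=[5] | order so far=[0, 3]
  pop 5: indeg[1]->1; indeg[2]->1; indeg[4]->0 | ready=[4] | order so far=[0, 3, 5]
  pop 4: indeg[2]->0 | ready=[2] | order so far=[0, 3, 5, 4]
  pop 2: indeg[1]->0 | ready=[1] | order so far=[0, 3, 5, 4, 2]
  pop 1: no out-edges | ready=[] | order so far=[0, 3, 5, 4, 2, 1]
  Result: [0, 3, 5, 4, 2, 1]

Answer: [0, 3, 5, 4, 2, 1]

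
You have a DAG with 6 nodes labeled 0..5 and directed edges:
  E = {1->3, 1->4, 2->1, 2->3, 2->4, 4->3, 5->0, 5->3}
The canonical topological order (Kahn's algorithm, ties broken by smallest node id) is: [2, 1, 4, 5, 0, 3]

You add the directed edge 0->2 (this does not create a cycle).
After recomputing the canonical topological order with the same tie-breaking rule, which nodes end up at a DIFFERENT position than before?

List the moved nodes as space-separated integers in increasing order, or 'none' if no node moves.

Old toposort: [2, 1, 4, 5, 0, 3]
Added edge 0->2
Recompute Kahn (smallest-id tiebreak):
  initial in-degrees: [1, 1, 1, 4, 2, 0]
  ready (indeg=0): [5]
  pop 5: indeg[0]->0; indeg[3]->3 | ready=[0] | order so far=[5]
  pop 0: indeg[2]->0 | ready=[2] | order so far=[5, 0]
  pop 2: indeg[1]->0; indeg[3]->2; indeg[4]->1 | ready=[1] | order so far=[5, 0, 2]
  pop 1: indeg[3]->1; indeg[4]->0 | ready=[4] | order so far=[5, 0, 2, 1]
  pop 4: indeg[3]->0 | ready=[3] | order so far=[5, 0, 2, 1, 4]
  pop 3: no out-edges | ready=[] | order so far=[5, 0, 2, 1, 4, 3]
New canonical toposort: [5, 0, 2, 1, 4, 3]
Compare positions:
  Node 0: index 4 -> 1 (moved)
  Node 1: index 1 -> 3 (moved)
  Node 2: index 0 -> 2 (moved)
  Node 3: index 5 -> 5 (same)
  Node 4: index 2 -> 4 (moved)
  Node 5: index 3 -> 0 (moved)
Nodes that changed position: 0 1 2 4 5

Answer: 0 1 2 4 5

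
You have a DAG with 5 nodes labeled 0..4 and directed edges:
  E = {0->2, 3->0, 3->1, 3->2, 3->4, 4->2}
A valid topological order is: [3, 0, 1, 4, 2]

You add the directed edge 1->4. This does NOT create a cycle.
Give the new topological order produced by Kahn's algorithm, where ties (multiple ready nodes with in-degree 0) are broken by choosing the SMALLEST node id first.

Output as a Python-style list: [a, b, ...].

Old toposort: [3, 0, 1, 4, 2]
Added edge: 1->4
Position of 1 (2) < position of 4 (3). Old order still valid.
Run Kahn's algorithm (break ties by smallest node id):
  initial in-degrees: [1, 1, 3, 0, 2]
  ready (indeg=0): [3]
  pop 3: indeg[0]->0; indeg[1]->0; indeg[2]->2; indeg[4]->1 | ready=[0, 1] | order so far=[3]
  pop 0: indeg[2]->1 | ready=[1] | order so far=[3, 0]
  pop 1: indeg[4]->0 | ready=[4] | order so far=[3, 0, 1]
  pop 4: indeg[2]->0 | ready=[2] | order so far=[3, 0, 1, 4]
  pop 2: no out-edges | ready=[] | order so far=[3, 0, 1, 4, 2]
  Result: [3, 0, 1, 4, 2]

Answer: [3, 0, 1, 4, 2]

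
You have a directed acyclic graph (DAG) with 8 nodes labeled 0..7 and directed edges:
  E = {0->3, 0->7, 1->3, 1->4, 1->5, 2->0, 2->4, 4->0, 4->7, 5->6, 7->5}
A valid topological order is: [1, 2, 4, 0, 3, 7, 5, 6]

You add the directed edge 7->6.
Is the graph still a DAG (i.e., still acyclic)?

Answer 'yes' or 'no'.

Given toposort: [1, 2, 4, 0, 3, 7, 5, 6]
Position of 7: index 5; position of 6: index 7
New edge 7->6: forward
Forward edge: respects the existing order. Still a DAG, same toposort still valid.
Still a DAG? yes

Answer: yes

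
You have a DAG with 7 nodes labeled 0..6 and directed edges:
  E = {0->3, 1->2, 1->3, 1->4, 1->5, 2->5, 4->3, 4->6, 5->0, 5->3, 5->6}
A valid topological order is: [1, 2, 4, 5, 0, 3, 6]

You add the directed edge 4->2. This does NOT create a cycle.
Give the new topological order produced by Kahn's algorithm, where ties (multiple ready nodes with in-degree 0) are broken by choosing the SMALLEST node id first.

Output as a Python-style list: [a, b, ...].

Old toposort: [1, 2, 4, 5, 0, 3, 6]
Added edge: 4->2
Position of 4 (2) > position of 2 (1). Must reorder: 4 must now come before 2.
Run Kahn's algorithm (break ties by smallest node id):
  initial in-degrees: [1, 0, 2, 4, 1, 2, 2]
  ready (indeg=0): [1]
  pop 1: indeg[2]->1; indeg[3]->3; indeg[4]->0; indeg[5]->1 | ready=[4] | order so far=[1]
  pop 4: indeg[2]->0; indeg[3]->2; indeg[6]->1 | ready=[2] | order so far=[1, 4]
  pop 2: indeg[5]->0 | ready=[5] | order so far=[1, 4, 2]
  pop 5: indeg[0]->0; indeg[3]->1; indeg[6]->0 | ready=[0, 6] | order so far=[1, 4, 2, 5]
  pop 0: indeg[3]->0 | ready=[3, 6] | order so far=[1, 4, 2, 5, 0]
  pop 3: no out-edges | ready=[6] | order so far=[1, 4, 2, 5, 0, 3]
  pop 6: no out-edges | ready=[] | order so far=[1, 4, 2, 5, 0, 3, 6]
  Result: [1, 4, 2, 5, 0, 3, 6]

Answer: [1, 4, 2, 5, 0, 3, 6]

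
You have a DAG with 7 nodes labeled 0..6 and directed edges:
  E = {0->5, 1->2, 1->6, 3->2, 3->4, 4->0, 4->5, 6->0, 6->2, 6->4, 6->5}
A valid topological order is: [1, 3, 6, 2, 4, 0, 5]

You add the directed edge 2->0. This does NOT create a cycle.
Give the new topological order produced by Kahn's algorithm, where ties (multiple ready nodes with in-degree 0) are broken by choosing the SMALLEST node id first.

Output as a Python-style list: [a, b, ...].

Answer: [1, 3, 6, 2, 4, 0, 5]

Derivation:
Old toposort: [1, 3, 6, 2, 4, 0, 5]
Added edge: 2->0
Position of 2 (3) < position of 0 (5). Old order still valid.
Run Kahn's algorithm (break ties by smallest node id):
  initial in-degrees: [3, 0, 3, 0, 2, 3, 1]
  ready (indeg=0): [1, 3]
  pop 1: indeg[2]->2; indeg[6]->0 | ready=[3, 6] | order so far=[1]
  pop 3: indeg[2]->1; indeg[4]->1 | ready=[6] | order so far=[1, 3]
  pop 6: indeg[0]->2; indeg[2]->0; indeg[4]->0; indeg[5]->2 | ready=[2, 4] | order so far=[1, 3, 6]
  pop 2: indeg[0]->1 | ready=[4] | order so far=[1, 3, 6, 2]
  pop 4: indeg[0]->0; indeg[5]->1 | ready=[0] | order so far=[1, 3, 6, 2, 4]
  pop 0: indeg[5]->0 | ready=[5] | order so far=[1, 3, 6, 2, 4, 0]
  pop 5: no out-edges | ready=[] | order so far=[1, 3, 6, 2, 4, 0, 5]
  Result: [1, 3, 6, 2, 4, 0, 5]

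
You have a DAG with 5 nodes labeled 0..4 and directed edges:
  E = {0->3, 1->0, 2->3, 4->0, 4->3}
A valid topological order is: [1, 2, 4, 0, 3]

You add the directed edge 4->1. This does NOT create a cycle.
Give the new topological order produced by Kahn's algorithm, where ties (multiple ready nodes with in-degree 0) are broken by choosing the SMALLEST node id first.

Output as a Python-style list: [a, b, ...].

Old toposort: [1, 2, 4, 0, 3]
Added edge: 4->1
Position of 4 (2) > position of 1 (0). Must reorder: 4 must now come before 1.
Run Kahn's algorithm (break ties by smallest node id):
  initial in-degrees: [2, 1, 0, 3, 0]
  ready (indeg=0): [2, 4]
  pop 2: indeg[3]->2 | ready=[4] | order so far=[2]
  pop 4: indeg[0]->1; indeg[1]->0; indeg[3]->1 | ready=[1] | order so far=[2, 4]
  pop 1: indeg[0]->0 | ready=[0] | order so far=[2, 4, 1]
  pop 0: indeg[3]->0 | ready=[3] | order so far=[2, 4, 1, 0]
  pop 3: no out-edges | ready=[] | order so far=[2, 4, 1, 0, 3]
  Result: [2, 4, 1, 0, 3]

Answer: [2, 4, 1, 0, 3]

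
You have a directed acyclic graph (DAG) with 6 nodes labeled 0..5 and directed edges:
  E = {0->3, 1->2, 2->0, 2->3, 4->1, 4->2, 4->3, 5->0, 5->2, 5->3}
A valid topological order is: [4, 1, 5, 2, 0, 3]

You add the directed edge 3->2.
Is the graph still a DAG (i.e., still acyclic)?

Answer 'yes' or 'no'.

Given toposort: [4, 1, 5, 2, 0, 3]
Position of 3: index 5; position of 2: index 3
New edge 3->2: backward (u after v in old order)
Backward edge: old toposort is now invalid. Check if this creates a cycle.
Does 2 already reach 3? Reachable from 2: [0, 2, 3]. YES -> cycle!
Still a DAG? no

Answer: no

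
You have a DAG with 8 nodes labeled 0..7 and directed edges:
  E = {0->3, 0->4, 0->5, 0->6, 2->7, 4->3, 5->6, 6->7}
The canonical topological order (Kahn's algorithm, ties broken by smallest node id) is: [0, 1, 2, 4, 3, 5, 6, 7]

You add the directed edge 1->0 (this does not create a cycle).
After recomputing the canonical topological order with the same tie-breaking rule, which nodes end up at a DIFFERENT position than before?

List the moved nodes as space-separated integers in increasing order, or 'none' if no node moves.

Answer: 0 1

Derivation:
Old toposort: [0, 1, 2, 4, 3, 5, 6, 7]
Added edge 1->0
Recompute Kahn (smallest-id tiebreak):
  initial in-degrees: [1, 0, 0, 2, 1, 1, 2, 2]
  ready (indeg=0): [1, 2]
  pop 1: indeg[0]->0 | ready=[0, 2] | order so far=[1]
  pop 0: indeg[3]->1; indeg[4]->0; indeg[5]->0; indeg[6]->1 | ready=[2, 4, 5] | order so far=[1, 0]
  pop 2: indeg[7]->1 | ready=[4, 5] | order so far=[1, 0, 2]
  pop 4: indeg[3]->0 | ready=[3, 5] | order so far=[1, 0, 2, 4]
  pop 3: no out-edges | ready=[5] | order so far=[1, 0, 2, 4, 3]
  pop 5: indeg[6]->0 | ready=[6] | order so far=[1, 0, 2, 4, 3, 5]
  pop 6: indeg[7]->0 | ready=[7] | order so far=[1, 0, 2, 4, 3, 5, 6]
  pop 7: no out-edges | ready=[] | order so far=[1, 0, 2, 4, 3, 5, 6, 7]
New canonical toposort: [1, 0, 2, 4, 3, 5, 6, 7]
Compare positions:
  Node 0: index 0 -> 1 (moved)
  Node 1: index 1 -> 0 (moved)
  Node 2: index 2 -> 2 (same)
  Node 3: index 4 -> 4 (same)
  Node 4: index 3 -> 3 (same)
  Node 5: index 5 -> 5 (same)
  Node 6: index 6 -> 6 (same)
  Node 7: index 7 -> 7 (same)
Nodes that changed position: 0 1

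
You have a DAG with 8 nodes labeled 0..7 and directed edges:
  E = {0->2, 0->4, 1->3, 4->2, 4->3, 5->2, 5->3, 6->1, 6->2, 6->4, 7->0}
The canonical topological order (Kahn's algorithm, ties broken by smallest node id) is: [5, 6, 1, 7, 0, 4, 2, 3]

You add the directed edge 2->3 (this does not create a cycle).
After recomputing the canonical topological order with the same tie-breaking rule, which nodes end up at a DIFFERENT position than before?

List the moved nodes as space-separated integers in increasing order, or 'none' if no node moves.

Old toposort: [5, 6, 1, 7, 0, 4, 2, 3]
Added edge 2->3
Recompute Kahn (smallest-id tiebreak):
  initial in-degrees: [1, 1, 4, 4, 2, 0, 0, 0]
  ready (indeg=0): [5, 6, 7]
  pop 5: indeg[2]->3; indeg[3]->3 | ready=[6, 7] | order so far=[5]
  pop 6: indeg[1]->0; indeg[2]->2; indeg[4]->1 | ready=[1, 7] | order so far=[5, 6]
  pop 1: indeg[3]->2 | ready=[7] | order so far=[5, 6, 1]
  pop 7: indeg[0]->0 | ready=[0] | order so far=[5, 6, 1, 7]
  pop 0: indeg[2]->1; indeg[4]->0 | ready=[4] | order so far=[5, 6, 1, 7, 0]
  pop 4: indeg[2]->0; indeg[3]->1 | ready=[2] | order so far=[5, 6, 1, 7, 0, 4]
  pop 2: indeg[3]->0 | ready=[3] | order so far=[5, 6, 1, 7, 0, 4, 2]
  pop 3: no out-edges | ready=[] | order so far=[5, 6, 1, 7, 0, 4, 2, 3]
New canonical toposort: [5, 6, 1, 7, 0, 4, 2, 3]
Compare positions:
  Node 0: index 4 -> 4 (same)
  Node 1: index 2 -> 2 (same)
  Node 2: index 6 -> 6 (same)
  Node 3: index 7 -> 7 (same)
  Node 4: index 5 -> 5 (same)
  Node 5: index 0 -> 0 (same)
  Node 6: index 1 -> 1 (same)
  Node 7: index 3 -> 3 (same)
Nodes that changed position: none

Answer: none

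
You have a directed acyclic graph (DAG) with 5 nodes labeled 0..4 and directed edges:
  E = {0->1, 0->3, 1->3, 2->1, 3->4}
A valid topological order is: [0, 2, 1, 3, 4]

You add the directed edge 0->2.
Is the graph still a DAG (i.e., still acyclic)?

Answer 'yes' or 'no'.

Given toposort: [0, 2, 1, 3, 4]
Position of 0: index 0; position of 2: index 1
New edge 0->2: forward
Forward edge: respects the existing order. Still a DAG, same toposort still valid.
Still a DAG? yes

Answer: yes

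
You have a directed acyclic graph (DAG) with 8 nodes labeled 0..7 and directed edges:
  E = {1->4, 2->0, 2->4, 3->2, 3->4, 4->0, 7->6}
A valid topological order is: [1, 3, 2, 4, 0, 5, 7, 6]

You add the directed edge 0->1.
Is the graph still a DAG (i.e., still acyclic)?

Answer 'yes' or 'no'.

Answer: no

Derivation:
Given toposort: [1, 3, 2, 4, 0, 5, 7, 6]
Position of 0: index 4; position of 1: index 0
New edge 0->1: backward (u after v in old order)
Backward edge: old toposort is now invalid. Check if this creates a cycle.
Does 1 already reach 0? Reachable from 1: [0, 1, 4]. YES -> cycle!
Still a DAG? no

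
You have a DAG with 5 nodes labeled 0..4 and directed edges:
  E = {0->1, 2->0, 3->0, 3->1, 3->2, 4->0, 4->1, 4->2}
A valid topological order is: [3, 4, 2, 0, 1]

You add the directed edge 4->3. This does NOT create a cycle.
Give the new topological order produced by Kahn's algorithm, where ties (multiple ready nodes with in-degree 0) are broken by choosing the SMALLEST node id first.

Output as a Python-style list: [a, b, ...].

Old toposort: [3, 4, 2, 0, 1]
Added edge: 4->3
Position of 4 (1) > position of 3 (0). Must reorder: 4 must now come before 3.
Run Kahn's algorithm (break ties by smallest node id):
  initial in-degrees: [3, 3, 2, 1, 0]
  ready (indeg=0): [4]
  pop 4: indeg[0]->2; indeg[1]->2; indeg[2]->1; indeg[3]->0 | ready=[3] | order so far=[4]
  pop 3: indeg[0]->1; indeg[1]->1; indeg[2]->0 | ready=[2] | order so far=[4, 3]
  pop 2: indeg[0]->0 | ready=[0] | order so far=[4, 3, 2]
  pop 0: indeg[1]->0 | ready=[1] | order so far=[4, 3, 2, 0]
  pop 1: no out-edges | ready=[] | order so far=[4, 3, 2, 0, 1]
  Result: [4, 3, 2, 0, 1]

Answer: [4, 3, 2, 0, 1]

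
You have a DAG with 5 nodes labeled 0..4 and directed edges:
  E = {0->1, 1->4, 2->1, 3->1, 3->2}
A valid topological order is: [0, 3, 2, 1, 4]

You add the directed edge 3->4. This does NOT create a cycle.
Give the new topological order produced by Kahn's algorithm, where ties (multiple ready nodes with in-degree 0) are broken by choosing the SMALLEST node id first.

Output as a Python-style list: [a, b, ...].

Answer: [0, 3, 2, 1, 4]

Derivation:
Old toposort: [0, 3, 2, 1, 4]
Added edge: 3->4
Position of 3 (1) < position of 4 (4). Old order still valid.
Run Kahn's algorithm (break ties by smallest node id):
  initial in-degrees: [0, 3, 1, 0, 2]
  ready (indeg=0): [0, 3]
  pop 0: indeg[1]->2 | ready=[3] | order so far=[0]
  pop 3: indeg[1]->1; indeg[2]->0; indeg[4]->1 | ready=[2] | order so far=[0, 3]
  pop 2: indeg[1]->0 | ready=[1] | order so far=[0, 3, 2]
  pop 1: indeg[4]->0 | ready=[4] | order so far=[0, 3, 2, 1]
  pop 4: no out-edges | ready=[] | order so far=[0, 3, 2, 1, 4]
  Result: [0, 3, 2, 1, 4]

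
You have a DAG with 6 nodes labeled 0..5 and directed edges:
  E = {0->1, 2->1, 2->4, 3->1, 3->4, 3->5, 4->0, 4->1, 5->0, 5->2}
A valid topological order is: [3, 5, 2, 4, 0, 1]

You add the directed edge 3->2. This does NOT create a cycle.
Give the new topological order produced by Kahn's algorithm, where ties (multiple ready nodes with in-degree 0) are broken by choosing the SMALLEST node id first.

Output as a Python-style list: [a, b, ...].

Old toposort: [3, 5, 2, 4, 0, 1]
Added edge: 3->2
Position of 3 (0) < position of 2 (2). Old order still valid.
Run Kahn's algorithm (break ties by smallest node id):
  initial in-degrees: [2, 4, 2, 0, 2, 1]
  ready (indeg=0): [3]
  pop 3: indeg[1]->3; indeg[2]->1; indeg[4]->1; indeg[5]->0 | ready=[5] | order so far=[3]
  pop 5: indeg[0]->1; indeg[2]->0 | ready=[2] | order so far=[3, 5]
  pop 2: indeg[1]->2; indeg[4]->0 | ready=[4] | order so far=[3, 5, 2]
  pop 4: indeg[0]->0; indeg[1]->1 | ready=[0] | order so far=[3, 5, 2, 4]
  pop 0: indeg[1]->0 | ready=[1] | order so far=[3, 5, 2, 4, 0]
  pop 1: no out-edges | ready=[] | order so far=[3, 5, 2, 4, 0, 1]
  Result: [3, 5, 2, 4, 0, 1]

Answer: [3, 5, 2, 4, 0, 1]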